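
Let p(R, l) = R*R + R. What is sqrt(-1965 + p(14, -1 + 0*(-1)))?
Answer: 3*I*sqrt(195) ≈ 41.893*I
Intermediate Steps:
p(R, l) = R + R**2 (p(R, l) = R**2 + R = R + R**2)
sqrt(-1965 + p(14, -1 + 0*(-1))) = sqrt(-1965 + 14*(1 + 14)) = sqrt(-1965 + 14*15) = sqrt(-1965 + 210) = sqrt(-1755) = 3*I*sqrt(195)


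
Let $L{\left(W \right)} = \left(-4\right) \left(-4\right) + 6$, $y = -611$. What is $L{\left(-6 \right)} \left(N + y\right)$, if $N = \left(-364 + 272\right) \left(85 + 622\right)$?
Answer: $-1444410$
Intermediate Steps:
$L{\left(W \right)} = 22$ ($L{\left(W \right)} = 16 + 6 = 22$)
$N = -65044$ ($N = \left(-92\right) 707 = -65044$)
$L{\left(-6 \right)} \left(N + y\right) = 22 \left(-65044 - 611\right) = 22 \left(-65655\right) = -1444410$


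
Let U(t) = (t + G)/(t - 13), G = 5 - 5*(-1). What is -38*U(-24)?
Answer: -532/37 ≈ -14.378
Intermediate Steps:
G = 10 (G = 5 + 5 = 10)
U(t) = (10 + t)/(-13 + t) (U(t) = (t + 10)/(t - 13) = (10 + t)/(-13 + t))
-38*U(-24) = -38*(10 - 24)/(-13 - 24) = -38*(-14)/(-37) = -(-38)*(-14)/37 = -38*14/37 = -532/37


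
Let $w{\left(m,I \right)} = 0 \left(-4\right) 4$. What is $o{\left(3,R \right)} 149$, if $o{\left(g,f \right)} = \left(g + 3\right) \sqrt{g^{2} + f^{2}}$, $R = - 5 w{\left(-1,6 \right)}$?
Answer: $2682$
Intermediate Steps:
$w{\left(m,I \right)} = 0$ ($w{\left(m,I \right)} = 0 \cdot 4 = 0$)
$R = 0$ ($R = \left(-5\right) 0 = 0$)
$o{\left(g,f \right)} = \sqrt{f^{2} + g^{2}} \left(3 + g\right)$ ($o{\left(g,f \right)} = \left(3 + g\right) \sqrt{f^{2} + g^{2}} = \sqrt{f^{2} + g^{2}} \left(3 + g\right)$)
$o{\left(3,R \right)} 149 = \sqrt{0^{2} + 3^{2}} \left(3 + 3\right) 149 = \sqrt{0 + 9} \cdot 6 \cdot 149 = \sqrt{9} \cdot 6 \cdot 149 = 3 \cdot 6 \cdot 149 = 18 \cdot 149 = 2682$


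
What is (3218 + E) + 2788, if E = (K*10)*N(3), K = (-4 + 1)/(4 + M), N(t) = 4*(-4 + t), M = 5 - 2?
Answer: 42162/7 ≈ 6023.1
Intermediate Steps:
M = 3
N(t) = -16 + 4*t
K = -3/7 (K = (-4 + 1)/(4 + 3) = -3/7 ≈ -0.42857)
E = 120/7 (E = (-3/7*10)*(-16 + 4*3) = -30*(-16 + 12)/7 = -30/7*(-4) = 120/7 ≈ 17.143)
(3218 + E) + 2788 = (3218 + 120/7) + 2788 = 22646/7 + 2788 = 42162/7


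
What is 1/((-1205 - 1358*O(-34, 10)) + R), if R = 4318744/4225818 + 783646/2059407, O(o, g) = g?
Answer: -1450446528321/21442817655059779 ≈ -6.7643e-5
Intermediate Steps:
R = 2034266166206/1450446528321 (R = 4318744*(1/4225818) + 783646*(1/2059407) = 2159372/2112909 + 783646/2059407 = 2034266166206/1450446528321 ≈ 1.4025)
1/((-1205 - 1358*O(-34, 10)) + R) = 1/((-1205 - 1358*10) + 2034266166206/1450446528321) = 1/((-1205 - 13580) + 2034266166206/1450446528321) = 1/(-14785 + 2034266166206/1450446528321) = 1/(-21442817655059779/1450446528321) = -1450446528321/21442817655059779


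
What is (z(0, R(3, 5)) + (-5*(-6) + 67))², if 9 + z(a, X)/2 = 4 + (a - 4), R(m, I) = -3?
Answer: 6241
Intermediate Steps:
z(a, X) = -18 + 2*a (z(a, X) = -18 + 2*(4 + (a - 4)) = -18 + 2*(4 + (-4 + a)) = -18 + 2*a)
(z(0, R(3, 5)) + (-5*(-6) + 67))² = ((-18 + 2*0) + (-5*(-6) + 67))² = ((-18 + 0) + (30 + 67))² = (-18 + 97)² = 79² = 6241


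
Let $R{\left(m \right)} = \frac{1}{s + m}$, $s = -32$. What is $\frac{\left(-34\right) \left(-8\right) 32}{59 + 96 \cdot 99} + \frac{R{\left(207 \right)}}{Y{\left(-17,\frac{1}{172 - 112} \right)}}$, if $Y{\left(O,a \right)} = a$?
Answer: $\frac{419396}{334705} \approx 1.253$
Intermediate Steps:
$R{\left(m \right)} = \frac{1}{-32 + m}$
$\frac{\left(-34\right) \left(-8\right) 32}{59 + 96 \cdot 99} + \frac{R{\left(207 \right)}}{Y{\left(-17,\frac{1}{172 - 112} \right)}} = \frac{\left(-34\right) \left(-8\right) 32}{59 + 96 \cdot 99} + \frac{1}{\left(-32 + 207\right) \frac{1}{172 - 112}} = \frac{272 \cdot 32}{59 + 9504} + \frac{1}{175 \cdot \frac{1}{60}} = \frac{8704}{9563} + \frac{\frac{1}{\frac{1}{60}}}{175} = 8704 \cdot \frac{1}{9563} + \frac{1}{175} \cdot 60 = \frac{8704}{9563} + \frac{12}{35} = \frac{419396}{334705}$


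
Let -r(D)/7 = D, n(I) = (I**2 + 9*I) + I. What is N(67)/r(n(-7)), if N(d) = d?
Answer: 67/147 ≈ 0.45578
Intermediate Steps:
n(I) = I**2 + 10*I
r(D) = -7*D
N(67)/r(n(-7)) = 67/((-(-49)*(10 - 7))) = 67/((-(-49)*3)) = 67/((-7*(-21))) = 67/147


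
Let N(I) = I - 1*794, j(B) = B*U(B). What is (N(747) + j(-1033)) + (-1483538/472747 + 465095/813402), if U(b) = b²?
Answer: -423872265974948907607/384533355294 ≈ -1.1023e+9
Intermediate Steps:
j(B) = B³ (j(B) = B*B² = B³)
N(I) = -794 + I (N(I) = I - 794 = -794 + I)
(N(747) + j(-1033)) + (-1483538/472747 + 465095/813402) = ((-794 + 747) + (-1033)³) + (-1483538/472747 + 465095/813402) = (-47 - 1102302937) + (-1483538*1/472747 + 465095*(1/813402)) = -1102302984 + (-1483538/472747 + 465095/813402) = -1102302984 - 986840510311/384533355294 = -423872265974948907607/384533355294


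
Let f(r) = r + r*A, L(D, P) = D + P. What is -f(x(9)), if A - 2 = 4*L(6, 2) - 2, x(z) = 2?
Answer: -66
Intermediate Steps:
A = 32 (A = 2 + (4*(6 + 2) - 2) = 2 + (4*8 - 2) = 2 + (32 - 2) = 2 + 30 = 32)
f(r) = 33*r (f(r) = r + r*32 = r + 32*r = 33*r)
-f(x(9)) = -33*2 = -1*66 = -66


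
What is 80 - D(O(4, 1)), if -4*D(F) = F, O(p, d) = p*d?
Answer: 81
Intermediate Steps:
O(p, d) = d*p
D(F) = -F/4
80 - D(O(4, 1)) = 80 - (-1)*1*4/4 = 80 - (-1)*4/4 = 80 - 1*(-1) = 80 + 1 = 81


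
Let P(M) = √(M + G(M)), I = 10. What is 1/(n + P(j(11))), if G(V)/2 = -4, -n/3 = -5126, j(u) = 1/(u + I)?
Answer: 322938/4966140731 - I*√3507/4966140731 ≈ 6.5028e-5 - 1.1925e-8*I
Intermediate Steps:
j(u) = 1/(10 + u) (j(u) = 1/(u + 10) = 1/(10 + u))
n = 15378 (n = -3*(-5126) = 15378)
G(V) = -8 (G(V) = 2*(-4) = -8)
P(M) = √(-8 + M) (P(M) = √(M - 8) = √(-8 + M))
1/(n + P(j(11))) = 1/(15378 + √(-8 + 1/(10 + 11))) = 1/(15378 + √(-8 + 1/21)) = 1/(15378 + √(-167/21)) = 1/(15378 + I*√3507/21)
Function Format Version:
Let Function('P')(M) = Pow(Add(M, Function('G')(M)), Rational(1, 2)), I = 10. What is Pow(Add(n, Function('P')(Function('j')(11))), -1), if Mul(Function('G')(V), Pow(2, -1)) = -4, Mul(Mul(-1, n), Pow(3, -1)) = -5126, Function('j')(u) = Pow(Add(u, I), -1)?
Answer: Add(Rational(322938, 4966140731), Mul(Rational(-1, 4966140731), I, Pow(3507, Rational(1, 2)))) ≈ Add(6.5028e-5, Mul(-1.1925e-8, I))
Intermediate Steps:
Function('j')(u) = Pow(Add(10, u), -1) (Function('j')(u) = Pow(Add(u, 10), -1) = Pow(Add(10, u), -1))
n = 15378 (n = Mul(-3, -5126) = 15378)
Function('G')(V) = -8 (Function('G')(V) = Mul(2, -4) = -8)
Function('P')(M) = Pow(Add(-8, M), Rational(1, 2)) (Function('P')(M) = Pow(Add(M, -8), Rational(1, 2)) = Pow(Add(-8, M), Rational(1, 2)))
Pow(Add(n, Function('P')(Function('j')(11))), -1) = Pow(Add(15378, Pow(Add(-8, Pow(Add(10, 11), -1)), Rational(1, 2))), -1) = Pow(Add(15378, Pow(Add(-8, Pow(21, -1)), Rational(1, 2))), -1) = Pow(Add(15378, Pow(Add(-8, Rational(1, 21)), Rational(1, 2))), -1) = Pow(Add(15378, Pow(Rational(-167, 21), Rational(1, 2))), -1) = Pow(Add(15378, Mul(Rational(1, 21), I, Pow(3507, Rational(1, 2)))), -1)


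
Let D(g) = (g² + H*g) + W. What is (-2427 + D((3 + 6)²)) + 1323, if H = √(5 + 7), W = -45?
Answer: 5412 + 162*√3 ≈ 5692.6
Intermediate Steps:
H = 2*√3 (H = √12 = 2*√3 ≈ 3.4641)
D(g) = -45 + g² + 2*g*√3 (D(g) = (g² + (2*√3)*g) - 45 = (g² + 2*g*√3) - 45 = -45 + g² + 2*g*√3)
(-2427 + D((3 + 6)²)) + 1323 = (-2427 + (-45 + ((3 + 6)²)² + 2*(3 + 6)²*√3)) + 1323 = (-2427 + (-45 + (9²)² + 2*9²*√3)) + 1323 = (-2427 + (-45 + 81² + 2*81*√3)) + 1323 = (-2427 + (-45 + 6561 + 162*√3)) + 1323 = (-2427 + (6516 + 162*√3)) + 1323 = (4089 + 162*√3) + 1323 = 5412 + 162*√3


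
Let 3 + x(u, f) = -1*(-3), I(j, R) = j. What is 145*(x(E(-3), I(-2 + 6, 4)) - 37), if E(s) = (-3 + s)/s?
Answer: -5365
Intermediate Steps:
E(s) = (-3 + s)/s
x(u, f) = 0 (x(u, f) = -3 - 1*(-3) = -3 + 3 = 0)
145*(x(E(-3), I(-2 + 6, 4)) - 37) = 145*(0 - 37) = 145*(-37) = -5365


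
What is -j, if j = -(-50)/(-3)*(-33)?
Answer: -550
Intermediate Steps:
j = 550 (j = -(-50)*(-1)/3*(-33) = -5*10/3*(-33) = -50/3*(-33) = 550)
-j = -1*550 = -550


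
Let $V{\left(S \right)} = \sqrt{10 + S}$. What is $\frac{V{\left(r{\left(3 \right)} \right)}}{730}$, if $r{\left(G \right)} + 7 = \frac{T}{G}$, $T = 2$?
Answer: $\frac{\sqrt{33}}{2190} \approx 0.0026231$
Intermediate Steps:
$r{\left(G \right)} = -7 + \frac{2}{G}$
$\frac{V{\left(r{\left(3 \right)} \right)}}{730} = \frac{\sqrt{10 - \left(7 - \frac{2}{3}\right)}}{730} = \sqrt{10 + \left(-7 + 2 \cdot \frac{1}{3}\right)} \frac{1}{730} = \sqrt{10 + \left(-7 + \frac{2}{3}\right)} \frac{1}{730} = \sqrt{10 - \frac{19}{3}} \cdot \frac{1}{730} = \sqrt{\frac{11}{3}} \cdot \frac{1}{730} = \frac{\sqrt{33}}{3} \cdot \frac{1}{730} = \frac{\sqrt{33}}{2190}$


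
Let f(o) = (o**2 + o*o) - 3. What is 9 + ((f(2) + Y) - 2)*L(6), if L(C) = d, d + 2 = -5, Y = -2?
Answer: 2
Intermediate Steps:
f(o) = -3 + 2*o**2 (f(o) = (o**2 + o**2) - 3 = 2*o**2 - 3 = -3 + 2*o**2)
d = -7 (d = -2 - 5 = -7)
L(C) = -7
9 + ((f(2) + Y) - 2)*L(6) = 9 + (((-3 + 2*2**2) - 2) - 2)*(-7) = 9 + (((-3 + 2*4) - 2) - 2)*(-7) = 9 + (((-3 + 8) - 2) - 2)*(-7) = 9 + ((5 - 2) - 2)*(-7) = 9 + (3 - 2)*(-7) = 9 + 1*(-7) = 9 - 7 = 2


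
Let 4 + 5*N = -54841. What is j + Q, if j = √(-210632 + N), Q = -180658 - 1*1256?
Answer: -181914 + I*√221601 ≈ -1.8191e+5 + 470.75*I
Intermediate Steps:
N = -10969 (N = -⅘ + (⅕)*(-54841) = -⅘ - 54841/5 = -10969)
Q = -181914 (Q = -180658 - 1256 = -181914)
j = I*√221601 (j = √(-210632 - 10969) = √(-221601) = I*√221601 ≈ 470.75*I)
j + Q = I*√221601 - 181914 = -181914 + I*√221601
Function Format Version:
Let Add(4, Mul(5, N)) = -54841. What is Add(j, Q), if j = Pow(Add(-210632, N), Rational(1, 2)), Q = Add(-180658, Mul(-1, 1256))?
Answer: Add(-181914, Mul(I, Pow(221601, Rational(1, 2)))) ≈ Add(-1.8191e+5, Mul(470.75, I))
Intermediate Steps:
N = -10969 (N = Add(Rational(-4, 5), Mul(Rational(1, 5), -54841)) = Add(Rational(-4, 5), Rational(-54841, 5)) = -10969)
Q = -181914 (Q = Add(-180658, -1256) = -181914)
j = Mul(I, Pow(221601, Rational(1, 2))) (j = Pow(Add(-210632, -10969), Rational(1, 2)) = Pow(-221601, Rational(1, 2)) = Mul(I, Pow(221601, Rational(1, 2))) ≈ Mul(470.75, I))
Add(j, Q) = Add(Mul(I, Pow(221601, Rational(1, 2))), -181914) = Add(-181914, Mul(I, Pow(221601, Rational(1, 2))))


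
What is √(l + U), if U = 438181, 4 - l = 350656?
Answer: √87529 ≈ 295.85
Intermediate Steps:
l = -350652 (l = 4 - 1*350656 = 4 - 350656 = -350652)
√(l + U) = √(-350652 + 438181) = √87529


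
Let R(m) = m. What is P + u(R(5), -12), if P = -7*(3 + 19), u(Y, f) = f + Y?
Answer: -161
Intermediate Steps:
u(Y, f) = Y + f
P = -154 (P = -7*22 = -154)
P + u(R(5), -12) = -154 + (5 - 12) = -154 - 7 = -161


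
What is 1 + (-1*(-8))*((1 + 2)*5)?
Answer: 121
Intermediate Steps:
1 + (-1*(-8))*((1 + 2)*5) = 1 + 8*(3*5) = 1 + 8*15 = 1 + 120 = 121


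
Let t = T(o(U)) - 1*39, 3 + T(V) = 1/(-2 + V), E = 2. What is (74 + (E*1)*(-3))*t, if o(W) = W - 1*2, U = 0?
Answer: -2873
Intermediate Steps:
o(W) = -2 + W (o(W) = W - 2 = -2 + W)
T(V) = -3 + 1/(-2 + V)
t = -169/4 (t = (7 - 3*(-2 + 0))/(-2 + (-2 + 0)) - 1*39 = (7 - 3*(-2))/(-2 - 2) - 39 = (7 + 6)/(-4) - 39 = -1/4*13 - 39 = -13/4 - 39 = -169/4 ≈ -42.250)
(74 + (E*1)*(-3))*t = (74 + (2*1)*(-3))*(-169/4) = (74 + 2*(-3))*(-169/4) = (74 - 6)*(-169/4) = 68*(-169/4) = -2873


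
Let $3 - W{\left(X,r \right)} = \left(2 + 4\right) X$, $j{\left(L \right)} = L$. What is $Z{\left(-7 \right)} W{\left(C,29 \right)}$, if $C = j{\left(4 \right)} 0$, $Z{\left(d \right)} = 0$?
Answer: $0$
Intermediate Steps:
$C = 0$ ($C = 4 \cdot 0 = 0$)
$W{\left(X,r \right)} = 3 - 6 X$ ($W{\left(X,r \right)} = 3 - \left(2 + 4\right) X = 3 - 6 X$)
$Z{\left(-7 \right)} W{\left(C,29 \right)} = 0 \left(3 - 0\right) = 0 \left(3 + 0\right) = 0 \cdot 3 = 0$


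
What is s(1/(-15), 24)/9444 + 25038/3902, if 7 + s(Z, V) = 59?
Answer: 29582722/4606311 ≈ 6.4222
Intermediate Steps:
s(Z, V) = 52 (s(Z, V) = -7 + 59 = 52)
s(1/(-15), 24)/9444 + 25038/3902 = 52/9444 + 25038/3902 = 52*(1/9444) + 25038*(1/3902) = 13/2361 + 12519/1951 = 29582722/4606311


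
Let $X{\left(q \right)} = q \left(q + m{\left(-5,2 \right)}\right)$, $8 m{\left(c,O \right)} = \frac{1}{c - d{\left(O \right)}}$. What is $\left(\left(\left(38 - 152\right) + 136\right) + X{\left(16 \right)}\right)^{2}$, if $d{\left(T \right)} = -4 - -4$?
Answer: $\frac{1926544}{25} \approx 77062.0$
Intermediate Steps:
$d{\left(T \right)} = 0$ ($d{\left(T \right)} = -4 + 4 = 0$)
$m{\left(c,O \right)} = \frac{1}{8 c}$ ($m{\left(c,O \right)} = \frac{1}{8 \left(c - 0\right)} = \frac{1}{8 \left(c + 0\right)} = \frac{1}{8 c}$)
$X{\left(q \right)} = q \left(- \frac{1}{40} + q\right)$ ($X{\left(q \right)} = q \left(q + \frac{1}{8 \left(-5\right)}\right) = q \left(q + \frac{1}{8} \left(- \frac{1}{5}\right)\right) = q \left(q - \frac{1}{40}\right) = q \left(- \frac{1}{40} + q\right)$)
$\left(\left(\left(38 - 152\right) + 136\right) + X{\left(16 \right)}\right)^{2} = \left(\left(\left(38 - 152\right) + 136\right) + 16 \left(- \frac{1}{40} + 16\right)\right)^{2} = \left(\left(-114 + 136\right) + 16 \cdot \frac{639}{40}\right)^{2} = \left(22 + \frac{1278}{5}\right)^{2} = \left(\frac{1388}{5}\right)^{2} = \frac{1926544}{25}$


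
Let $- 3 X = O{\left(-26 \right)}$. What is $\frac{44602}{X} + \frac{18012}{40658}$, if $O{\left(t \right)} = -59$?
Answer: $\frac{2720673528}{1199411} \approx 2268.3$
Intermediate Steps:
$X = \frac{59}{3}$ ($X = \left(- \frac{1}{3}\right) \left(-59\right) = \frac{59}{3} \approx 19.667$)
$\frac{44602}{X} + \frac{18012}{40658} = \frac{44602}{\frac{59}{3}} + \frac{18012}{40658} = 44602 \cdot \frac{3}{59} + 18012 \cdot \frac{1}{40658} = \frac{133806}{59} + \frac{9006}{20329} = \frac{2720673528}{1199411}$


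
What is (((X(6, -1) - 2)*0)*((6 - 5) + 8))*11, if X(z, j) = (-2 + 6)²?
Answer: 0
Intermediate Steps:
X(z, j) = 16 (X(z, j) = 4² = 16)
(((X(6, -1) - 2)*0)*((6 - 5) + 8))*11 = (((16 - 2)*0)*((6 - 5) + 8))*11 = ((14*0)*(1 + 8))*11 = (0*9)*11 = 0*11 = 0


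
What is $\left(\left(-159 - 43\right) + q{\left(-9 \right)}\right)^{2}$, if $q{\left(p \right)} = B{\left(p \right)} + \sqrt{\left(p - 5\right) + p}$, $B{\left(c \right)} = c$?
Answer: $\left(211 - i \sqrt{23}\right)^{2} \approx 44498.0 - 2023.8 i$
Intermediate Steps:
$q{\left(p \right)} = p + \sqrt{-5 + 2 p}$ ($q{\left(p \right)} = p + \sqrt{\left(p - 5\right) + p} = p + \sqrt{\left(-5 + p\right) + p} = p + \sqrt{-5 + 2 p}$)
$\left(\left(-159 - 43\right) + q{\left(-9 \right)}\right)^{2} = \left(\left(-159 - 43\right) - \left(9 - \sqrt{-5 + 2 \left(-9\right)}\right)\right)^{2} = \left(-202 - \left(9 - \sqrt{-5 - 18}\right)\right)^{2} = \left(-202 - \left(9 - \sqrt{-23}\right)\right)^{2} = \left(-202 - \left(9 - i \sqrt{23}\right)\right)^{2} = \left(-211 + i \sqrt{23}\right)^{2}$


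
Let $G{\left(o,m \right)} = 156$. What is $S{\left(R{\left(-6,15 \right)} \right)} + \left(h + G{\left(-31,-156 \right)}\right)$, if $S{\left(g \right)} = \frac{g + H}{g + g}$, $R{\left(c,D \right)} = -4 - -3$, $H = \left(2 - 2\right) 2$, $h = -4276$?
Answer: $- \frac{8239}{2} \approx -4119.5$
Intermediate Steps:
$H = 0$ ($H = 0 \cdot 2 = 0$)
$R{\left(c,D \right)} = -1$ ($R{\left(c,D \right)} = -4 + 3 = -1$)
$S{\left(g \right)} = \frac{1}{2}$ ($S{\left(g \right)} = \frac{g + 0}{g + g} = \frac{g}{2 g} = g \frac{1}{2 g} = \frac{1}{2}$)
$S{\left(R{\left(-6,15 \right)} \right)} + \left(h + G{\left(-31,-156 \right)}\right) = \frac{1}{2} + \left(-4276 + 156\right) = \frac{1}{2} - 4120 = - \frac{8239}{2}$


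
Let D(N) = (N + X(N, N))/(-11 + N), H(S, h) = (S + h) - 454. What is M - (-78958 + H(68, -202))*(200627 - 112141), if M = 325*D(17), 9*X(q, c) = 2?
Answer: 380090247599/54 ≈ 7.0387e+9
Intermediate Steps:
H(S, h) = -454 + S + h
X(q, c) = 2/9 (X(q, c) = (⅑)*2 = 2/9)
D(N) = (2/9 + N)/(-11 + N) (D(N) = (N + 2/9)/(-11 + N) = (2/9 + N)/(-11 + N))
M = 50375/54 (M = 325*((2/9 + 17)/(-11 + 17)) = 325*((155/9)/6) = 325*((⅙)*(155/9)) = 325*(155/54) = 50375/54 ≈ 932.87)
M - (-78958 + H(68, -202))*(200627 - 112141) = 50375/54 - (-78958 + (-454 + 68 - 202))*(200627 - 112141) = 50375/54 - (-78958 - 588)*88486 = 50375/54 - (-79546)*88486 = 50375/54 - 1*(-7038707356) = 50375/54 + 7038707356 = 380090247599/54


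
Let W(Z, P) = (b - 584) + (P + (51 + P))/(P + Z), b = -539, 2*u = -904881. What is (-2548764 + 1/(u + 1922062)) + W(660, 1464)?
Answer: -1768757080777771/693661348 ≈ -2.5499e+6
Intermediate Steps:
u = -904881/2 (u = (½)*(-904881) = -904881/2 ≈ -4.5244e+5)
W(Z, P) = -1123 + (51 + 2*P)/(P + Z) (W(Z, P) = (-539 - 584) + (P + (51 + P))/(P + Z) = -1123 + (51 + 2*P)/(P + Z))
(-2548764 + 1/(u + 1922062)) + W(660, 1464) = (-2548764 + 1/(-904881/2 + 1922062)) + (51 - 1123*660 - 1121*1464)/(1464 + 660) = (-2548764 + 1/(2939243/2)) + (51 - 741180 - 1641144)/2124 = (-2548764 + 2/2939243) + (1/2124)*(-2382273) = -7491436745650/2939243 - 264697/236 = -1768757080777771/693661348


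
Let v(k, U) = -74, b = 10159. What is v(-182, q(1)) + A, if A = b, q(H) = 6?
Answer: 10085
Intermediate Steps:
A = 10159
v(-182, q(1)) + A = -74 + 10159 = 10085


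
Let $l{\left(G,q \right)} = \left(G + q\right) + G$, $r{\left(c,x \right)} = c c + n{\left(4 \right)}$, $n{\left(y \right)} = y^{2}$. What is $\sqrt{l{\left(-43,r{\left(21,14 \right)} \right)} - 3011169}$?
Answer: $i \sqrt{3010798} \approx 1735.2 i$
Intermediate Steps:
$r{\left(c,x \right)} = 16 + c^{2}$ ($r{\left(c,x \right)} = c c + 4^{2} = c^{2} + 16 = 16 + c^{2}$)
$l{\left(G,q \right)} = q + 2 G$
$\sqrt{l{\left(-43,r{\left(21,14 \right)} \right)} - 3011169} = \sqrt{\left(\left(16 + 21^{2}\right) + 2 \left(-43\right)\right) - 3011169} = \sqrt{\left(\left(16 + 441\right) - 86\right) - 3011169} = \sqrt{\left(457 - 86\right) - 3011169} = \sqrt{371 - 3011169} = \sqrt{-3010798} = i \sqrt{3010798}$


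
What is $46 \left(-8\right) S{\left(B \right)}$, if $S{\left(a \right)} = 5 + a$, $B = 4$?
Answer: $-3312$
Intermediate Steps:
$46 \left(-8\right) S{\left(B \right)} = 46 \left(-8\right) \left(5 + 4\right) = \left(-368\right) 9 = -3312$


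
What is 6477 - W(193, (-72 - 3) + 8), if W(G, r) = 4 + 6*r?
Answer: 6875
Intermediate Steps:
6477 - W(193, (-72 - 3) + 8) = 6477 - (4 + 6*((-72 - 3) + 8)) = 6477 - (4 + 6*(-75 + 8)) = 6477 - (4 + 6*(-67)) = 6477 - (4 - 402) = 6477 - 1*(-398) = 6477 + 398 = 6875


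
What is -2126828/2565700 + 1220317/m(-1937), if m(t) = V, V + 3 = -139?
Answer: -782817334119/91082350 ≈ -8594.6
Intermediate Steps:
V = -142 (V = -3 - 139 = -142)
m(t) = -142
-2126828/2565700 + 1220317/m(-1937) = -2126828/2565700 + 1220317/(-142) = -2126828*1/2565700 + 1220317*(-1/142) = -531707/641425 - 1220317/142 = -782817334119/91082350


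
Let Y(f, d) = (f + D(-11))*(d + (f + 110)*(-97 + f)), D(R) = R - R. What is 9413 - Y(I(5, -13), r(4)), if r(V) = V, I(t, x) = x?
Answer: -129245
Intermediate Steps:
D(R) = 0
Y(f, d) = f*(d + (-97 + f)*(110 + f)) (Y(f, d) = (f + 0)*(d + (f + 110)*(-97 + f)) = f*(d + (110 + f)*(-97 + f)) = f*(d + (-97 + f)*(110 + f)))
9413 - Y(I(5, -13), r(4)) = 9413 - (-13)*(-10670 + 4 + (-13)² + 13*(-13)) = 9413 - (-13)*(-10670 + 4 + 169 - 169) = 9413 - (-13)*(-10666) = 9413 - 1*138658 = 9413 - 138658 = -129245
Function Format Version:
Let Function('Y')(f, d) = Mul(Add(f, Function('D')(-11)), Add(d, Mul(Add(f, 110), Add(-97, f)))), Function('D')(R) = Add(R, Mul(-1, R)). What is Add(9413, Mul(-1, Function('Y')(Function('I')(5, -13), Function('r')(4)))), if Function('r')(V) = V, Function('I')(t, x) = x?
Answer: -129245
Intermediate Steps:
Function('D')(R) = 0
Function('Y')(f, d) = Mul(f, Add(d, Mul(Add(-97, f), Add(110, f)))) (Function('Y')(f, d) = Mul(Add(f, 0), Add(d, Mul(Add(f, 110), Add(-97, f)))) = Mul(f, Add(d, Mul(Add(110, f), Add(-97, f)))) = Mul(f, Add(d, Mul(Add(-97, f), Add(110, f)))))
Add(9413, Mul(-1, Function('Y')(Function('I')(5, -13), Function('r')(4)))) = Add(9413, Mul(-1, Mul(-13, Add(-10670, 4, Pow(-13, 2), Mul(13, -13))))) = Add(9413, Mul(-1, Mul(-13, Add(-10670, 4, 169, -169)))) = Add(9413, Mul(-1, Mul(-13, -10666))) = Add(9413, Mul(-1, 138658)) = Add(9413, -138658) = -129245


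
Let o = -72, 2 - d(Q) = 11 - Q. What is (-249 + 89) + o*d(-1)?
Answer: 560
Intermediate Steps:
d(Q) = -9 + Q (d(Q) = 2 - (11 - Q) = 2 + (-11 + Q) = -9 + Q)
(-249 + 89) + o*d(-1) = (-249 + 89) - 72*(-9 - 1) = -160 - 72*(-10) = -160 + 720 = 560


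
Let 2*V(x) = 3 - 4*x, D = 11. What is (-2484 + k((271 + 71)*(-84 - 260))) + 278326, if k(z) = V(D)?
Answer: 551643/2 ≈ 2.7582e+5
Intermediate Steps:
V(x) = 3/2 - 2*x (V(x) = (3 - 4*x)/2 = 3/2 - 2*x)
k(z) = -41/2 (k(z) = 3/2 - 2*11 = 3/2 - 22 = -41/2)
(-2484 + k((271 + 71)*(-84 - 260))) + 278326 = (-2484 - 41/2) + 278326 = -5009/2 + 278326 = 551643/2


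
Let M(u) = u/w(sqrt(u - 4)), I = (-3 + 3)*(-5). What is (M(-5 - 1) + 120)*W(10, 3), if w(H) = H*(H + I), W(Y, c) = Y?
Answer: 1206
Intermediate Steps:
I = 0 (I = 0*(-5) = 0)
w(H) = H**2 (w(H) = H*(H + 0) = H*H = H**2)
M(u) = u/(-4 + u) (M(u) = u/((sqrt(u - 4))**2) = u/((sqrt(-4 + u))**2) = u/(-4 + u))
(M(-5 - 1) + 120)*W(10, 3) = ((-5 - 1)/(-4 + (-5 - 1)) + 120)*10 = (-6/(-4 - 6) + 120)*10 = (-6/(-10) + 120)*10 = (-6*(-1/10) + 120)*10 = (3/5 + 120)*10 = (603/5)*10 = 1206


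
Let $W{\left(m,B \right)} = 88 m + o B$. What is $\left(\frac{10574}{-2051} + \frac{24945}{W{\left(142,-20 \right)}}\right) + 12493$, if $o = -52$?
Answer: $\frac{115580965393}{9254112} \approx 12490.0$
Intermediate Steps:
$W{\left(m,B \right)} = - 52 B + 88 m$ ($W{\left(m,B \right)} = 88 m - 52 B = - 52 B + 88 m$)
$\left(\frac{10574}{-2051} + \frac{24945}{W{\left(142,-20 \right)}}\right) + 12493 = \left(\frac{10574}{-2051} + \frac{24945}{\left(-52\right) \left(-20\right) + 88 \cdot 142}\right) + 12493 = \left(10574 \left(- \frac{1}{2051}\right) + \frac{24945}{1040 + 12496}\right) + 12493 = \left(- \frac{10574}{2051} + \frac{24945}{13536}\right) + 12493 = \left(- \frac{10574}{2051} + 24945 \cdot \frac{1}{13536}\right) + 12493 = \left(- \frac{10574}{2051} + \frac{8315}{4512}\right) + 12493 = - \frac{30655823}{9254112} + 12493 = \frac{115580965393}{9254112}$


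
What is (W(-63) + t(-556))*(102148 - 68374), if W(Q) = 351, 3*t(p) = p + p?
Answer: -664222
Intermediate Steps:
t(p) = 2*p/3 (t(p) = (p + p)/3 = (2*p)/3 = 2*p/3)
(W(-63) + t(-556))*(102148 - 68374) = (351 + (⅔)*(-556))*(102148 - 68374) = (351 - 1112/3)*33774 = -59/3*33774 = -664222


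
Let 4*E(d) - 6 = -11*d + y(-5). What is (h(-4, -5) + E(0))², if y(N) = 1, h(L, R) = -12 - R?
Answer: 441/16 ≈ 27.563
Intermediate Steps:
E(d) = 7/4 - 11*d/4 (E(d) = 3/2 + (-11*d + 1)/4 = 3/2 + (1 - 11*d)/4 = 3/2 + (¼ - 11*d/4) = 7/4 - 11*d/4)
(h(-4, -5) + E(0))² = ((-12 - 1*(-5)) + (7/4 - 11/4*0))² = ((-12 + 5) + (7/4 + 0))² = (-7 + 7/4)² = (-21/4)² = 441/16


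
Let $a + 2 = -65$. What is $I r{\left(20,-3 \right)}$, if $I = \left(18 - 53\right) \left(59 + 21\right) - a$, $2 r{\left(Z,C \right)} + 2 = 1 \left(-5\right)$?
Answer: $\frac{19131}{2} \approx 9565.5$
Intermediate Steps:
$a = -67$ ($a = -2 - 65 = -67$)
$r{\left(Z,C \right)} = - \frac{7}{2}$ ($r{\left(Z,C \right)} = -1 + \frac{1 \left(-5\right)}{2} = -1 + \frac{1}{2} \left(-5\right) = -1 - \frac{5}{2} = - \frac{7}{2}$)
$I = -2733$ ($I = \left(18 - 53\right) \left(59 + 21\right) - -67 = \left(-35\right) 80 + 67 = -2800 + 67 = -2733$)
$I r{\left(20,-3 \right)} = \left(-2733\right) \left(- \frac{7}{2}\right) = \frac{19131}{2}$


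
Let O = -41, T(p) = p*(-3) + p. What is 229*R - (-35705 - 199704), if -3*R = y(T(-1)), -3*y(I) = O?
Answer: 2109292/9 ≈ 2.3437e+5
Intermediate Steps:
T(p) = -2*p (T(p) = -3*p + p = -2*p)
y(I) = 41/3 (y(I) = -⅓*(-41) = 41/3)
R = -41/9 (R = -⅓*41/3 = -41/9 ≈ -4.5556)
229*R - (-35705 - 199704) = 229*(-41/9) - (-35705 - 199704) = -9389/9 - 1*(-235409) = -9389/9 + 235409 = 2109292/9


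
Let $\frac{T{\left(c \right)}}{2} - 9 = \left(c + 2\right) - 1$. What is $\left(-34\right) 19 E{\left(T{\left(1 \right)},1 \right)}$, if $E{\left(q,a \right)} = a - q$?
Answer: $13566$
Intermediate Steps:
$T{\left(c \right)} = 20 + 2 c$ ($T{\left(c \right)} = 18 + 2 \left(\left(c + 2\right) - 1\right) = 18 + 2 \left(\left(2 + c\right) - 1\right) = 18 + 2 \left(1 + c\right) = 18 + \left(2 + 2 c\right) = 20 + 2 c$)
$\left(-34\right) 19 E{\left(T{\left(1 \right)},1 \right)} = \left(-34\right) 19 \left(1 - \left(20 + 2 \cdot 1\right)\right) = - 646 \left(1 - \left(20 + 2\right)\right) = - 646 \left(1 - 22\right) = \left(-646\right) \left(-21\right) = 13566$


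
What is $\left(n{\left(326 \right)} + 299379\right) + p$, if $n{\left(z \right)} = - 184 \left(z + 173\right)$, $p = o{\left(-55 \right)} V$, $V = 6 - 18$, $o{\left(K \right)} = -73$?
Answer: $208439$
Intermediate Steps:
$V = -12$ ($V = 6 - 18 = -12$)
$p = 876$ ($p = \left(-73\right) \left(-12\right) = 876$)
$n{\left(z \right)} = -31832 - 184 z$ ($n{\left(z \right)} = - 184 \left(173 + z\right) = -31832 - 184 z$)
$\left(n{\left(326 \right)} + 299379\right) + p = \left(\left(-31832 - 59984\right) + 299379\right) + 876 = \left(-91816 + 299379\right) + 876 = 207563 + 876 = 208439$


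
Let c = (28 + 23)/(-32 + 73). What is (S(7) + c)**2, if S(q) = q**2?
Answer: 4243600/1681 ≈ 2524.4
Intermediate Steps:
c = 51/41 ≈ 1.2439
(S(7) + c)**2 = (7**2 + 51/41)**2 = (49 + 51/41)**2 = (2060/41)**2 = 4243600/1681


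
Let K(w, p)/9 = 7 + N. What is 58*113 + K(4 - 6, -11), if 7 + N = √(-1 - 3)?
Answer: 6554 + 18*I ≈ 6554.0 + 18.0*I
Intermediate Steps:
N = -7 + 2*I (N = -7 + √(-1 - 3) = -7 + √(-4) = -7 + 2*I ≈ -7.0 + 2.0*I)
K(w, p) = 18*I (K(w, p) = 9*(7 + (-7 + 2*I)) = 9*(2*I) = 18*I)
58*113 + K(4 - 6, -11) = 58*113 + 18*I = 6554 + 18*I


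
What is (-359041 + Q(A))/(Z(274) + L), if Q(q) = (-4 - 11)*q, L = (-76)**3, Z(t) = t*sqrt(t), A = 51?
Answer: 19743274832/24084919719 + 24646711*sqrt(274)/48169839438 ≈ 0.82821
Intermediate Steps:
Z(t) = t**(3/2)
L = -438976
Q(q) = -15*q
(-359041 + Q(A))/(Z(274) + L) = (-359041 - 15*51)/(274**(3/2) - 438976) = (-359041 - 765)/(274*sqrt(274) - 438976) = -359806/(-438976 + 274*sqrt(274))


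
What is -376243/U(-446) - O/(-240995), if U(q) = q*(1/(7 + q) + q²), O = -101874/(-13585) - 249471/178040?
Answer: 1937008890530264201393/454029788688653532206280 ≈ 0.0042663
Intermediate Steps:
O = 589943337/96746936 (O = -101874*(-1/13585) - 249471*1/178040 = 101874/13585 - 249471/178040 = 589943337/96746936 ≈ 6.0978)
U(q) = q*(q² + 1/(7 + q))
-376243/U(-446) - O/(-240995) = -376243*(7 - 446)/(-446 + (-446)⁴ + 7*(-446)³) - 1*589943337/96746936/(-240995) = -376243*(-439/(-446 + 39567575056 + 7*(-88716536))) - 589943337/96746936*(-1/240995) = -376243*(-439/(-446 + 39567575056 - 621015752)) + 589943337/23315527841320 = -376243/((-1/439*38946558858)) + 589943337/23315527841320 = -376243/(-38946558858/439) + 589943337/23315527841320 = -376243*(-439/38946558858) + 589943337/23315527841320 = 165170677/38946558858 + 589943337/23315527841320 = 1937008890530264201393/454029788688653532206280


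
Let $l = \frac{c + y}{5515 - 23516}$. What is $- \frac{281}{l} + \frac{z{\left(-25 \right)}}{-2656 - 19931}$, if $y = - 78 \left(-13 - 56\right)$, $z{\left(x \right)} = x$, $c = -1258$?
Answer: $\frac{114251496047}{93148788} \approx 1226.5$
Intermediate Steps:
$y = 5382$ ($y = - 78 \left(-13 - 56\right) = \left(-78\right) \left(-69\right) = 5382$)
$l = - \frac{4124}{18001}$ ($l = \frac{-1258 + 5382}{5515 - 23516} = \frac{4124}{-18001} = 4124 \left(- \frac{1}{18001}\right) = - \frac{4124}{18001} \approx -0.2291$)
$- \frac{281}{l} + \frac{z{\left(-25 \right)}}{-2656 - 19931} = - \frac{281}{- \frac{4124}{18001}} - \frac{25}{-2656 - 19931} = \left(-281\right) \left(- \frac{18001}{4124}\right) - \frac{25}{-2656 - 19931} = \frac{5058281}{4124} - \frac{25}{-22587} = \frac{5058281}{4124} - - \frac{25}{22587} = \frac{5058281}{4124} + \frac{25}{22587} = \frac{114251496047}{93148788}$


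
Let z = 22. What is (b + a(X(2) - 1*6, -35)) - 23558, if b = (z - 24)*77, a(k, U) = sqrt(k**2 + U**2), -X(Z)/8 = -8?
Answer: -23712 + sqrt(4589) ≈ -23644.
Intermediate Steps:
X(Z) = 64 (X(Z) = -8*(-8) = 64)
a(k, U) = sqrt(U**2 + k**2)
b = -154 (b = (22 - 24)*77 = -2*77 = -154)
(b + a(X(2) - 1*6, -35)) - 23558 = (-154 + sqrt((-35)**2 + (64 - 1*6)**2)) - 23558 = (-154 + sqrt(1225 + (64 - 6)**2)) - 23558 = (-154 + sqrt(1225 + 58**2)) - 23558 = (-154 + sqrt(1225 + 3364)) - 23558 = (-154 + sqrt(4589)) - 23558 = -23712 + sqrt(4589)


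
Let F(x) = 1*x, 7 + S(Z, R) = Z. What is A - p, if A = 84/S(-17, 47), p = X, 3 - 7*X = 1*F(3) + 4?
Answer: -41/14 ≈ -2.9286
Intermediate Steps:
S(Z, R) = -7 + Z
F(x) = x
X = -4/7 (X = 3/7 - (1*3 + 4)/7 = 3/7 - (3 + 4)/7 = 3/7 - ⅐*7 = 3/7 - 1 = -4/7 ≈ -0.57143)
p = -4/7 ≈ -0.57143
A = -7/2 (A = 84/(-7 - 17) = 84/(-24) = 84*(-1/24) = -7/2 ≈ -3.5000)
A - p = -7/2 - 1*(-4/7) = -7/2 + 4/7 = -41/14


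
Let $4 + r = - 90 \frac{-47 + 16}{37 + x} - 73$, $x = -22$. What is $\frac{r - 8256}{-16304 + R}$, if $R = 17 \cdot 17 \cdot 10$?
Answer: $\frac{8147}{13414} \approx 0.60735$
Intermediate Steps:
$R = 2890$ ($R = 289 \cdot 10 = 2890$)
$r = 109$ ($r = -4 - \left(73 + 90 \frac{-47 + 16}{37 - 22}\right) = -4 - \left(73 + 90 \left(- \frac{31}{15}\right)\right) = -4 - \left(73 + 90 \left(\left(-31\right) \frac{1}{15}\right)\right) = -4 - -113 = -4 + \left(186 - 73\right) = -4 + 113 = 109$)
$\frac{r - 8256}{-16304 + R} = \frac{109 - 8256}{-16304 + 2890} = - \frac{8147}{-13414} = \left(-8147\right) \left(- \frac{1}{13414}\right) = \frac{8147}{13414}$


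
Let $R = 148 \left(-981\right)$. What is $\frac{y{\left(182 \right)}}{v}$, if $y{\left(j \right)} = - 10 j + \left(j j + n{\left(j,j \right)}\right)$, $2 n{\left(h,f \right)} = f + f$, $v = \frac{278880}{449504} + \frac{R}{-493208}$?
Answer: $\frac{54534482286284}{1584440889} \approx 34419.0$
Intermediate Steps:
$R = -145188$
$v = \frac{1584440889}{1732023194}$ ($v = \frac{278880}{449504} - \frac{145188}{-493208} = 278880 \cdot \frac{1}{449504} - - \frac{36297}{123302} = \frac{8715}{14047} + \frac{36297}{123302} = \frac{1584440889}{1732023194} \approx 0.91479$)
$n{\left(h,f \right)} = f$ ($n{\left(h,f \right)} = \frac{f + f}{2} = \frac{2 f}{2} = f$)
$y{\left(j \right)} = j^{2} - 9 j$ ($y{\left(j \right)} = - 10 j + \left(j j + j\right) = - 10 j + \left(j^{2} + j\right) = - 10 j + \left(j + j^{2}\right) = j^{2} - 9 j$)
$\frac{y{\left(182 \right)}}{v} = \frac{182 \left(-9 + 182\right)}{\frac{1584440889}{1732023194}} = 182 \cdot 173 \cdot \frac{1732023194}{1584440889} = 31486 \cdot \frac{1732023194}{1584440889} = \frac{54534482286284}{1584440889}$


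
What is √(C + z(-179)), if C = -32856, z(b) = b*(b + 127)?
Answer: 58*I*√7 ≈ 153.45*I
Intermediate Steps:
z(b) = b*(127 + b)
√(C + z(-179)) = √(-32856 - 179*(127 - 179)) = √(-32856 - 179*(-52)) = √(-32856 + 9308) = √(-23548) = 58*I*√7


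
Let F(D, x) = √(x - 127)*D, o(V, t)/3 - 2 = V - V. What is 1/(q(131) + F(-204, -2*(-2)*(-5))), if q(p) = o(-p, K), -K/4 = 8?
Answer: 1/1019598 + 119*I*√3/509799 ≈ 9.8078e-7 + 0.0004043*I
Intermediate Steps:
K = -32 (K = -4*8 = -32)
o(V, t) = 6 (o(V, t) = 6 + 3*(V - V) = 6 + 3*0 = 6 + 0 = 6)
q(p) = 6
F(D, x) = D*√(-127 + x) (F(D, x) = √(-127 + x)*D = D*√(-127 + x))
1/(q(131) + F(-204, -2*(-2)*(-5))) = 1/(6 - 204*√(-127 - 2*(-2)*(-5))) = 1/(6 - 204*√(-127 + 4*(-5))) = 1/(6 - 204*√(-127 - 20)) = 1/(6 - 1428*I*√3)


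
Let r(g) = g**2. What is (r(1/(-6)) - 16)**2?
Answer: 330625/1296 ≈ 255.11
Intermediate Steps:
(r(1/(-6)) - 16)**2 = ((1/(-6))**2 - 16)**2 = ((-1/6)**2 - 16)**2 = (1/36 - 16)**2 = (-575/36)**2 = 330625/1296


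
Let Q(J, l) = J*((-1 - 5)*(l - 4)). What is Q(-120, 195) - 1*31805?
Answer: 105715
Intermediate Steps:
Q(J, l) = J*(24 - 6*l) (Q(J, l) = J*(-6*(-4 + l)) = J*(24 - 6*l))
Q(-120, 195) - 1*31805 = 6*(-120)*(4 - 1*195) - 1*31805 = 6*(-120)*(4 - 195) - 31805 = 6*(-120)*(-191) - 31805 = 137520 - 31805 = 105715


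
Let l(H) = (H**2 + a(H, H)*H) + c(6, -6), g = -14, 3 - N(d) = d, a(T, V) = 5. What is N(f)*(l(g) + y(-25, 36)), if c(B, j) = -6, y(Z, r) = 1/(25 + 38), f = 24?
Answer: -7561/3 ≈ -2520.3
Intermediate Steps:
N(d) = 3 - d
y(Z, r) = 1/63
l(H) = -6 + H**2 + 5*H (l(H) = (H**2 + 5*H) - 6 = -6 + H**2 + 5*H)
N(f)*(l(g) + y(-25, 36)) = (3 - 1*24)*((-6 + (-14)**2 + 5*(-14)) + 1/63) = (3 - 24)*((-6 + 196 - 70) + 1/63) = -21*(120 + 1/63) = -21*7561/63 = -7561/3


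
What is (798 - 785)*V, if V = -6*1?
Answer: -78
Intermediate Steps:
V = -6
(798 - 785)*V = (798 - 785)*(-6) = 13*(-6) = -78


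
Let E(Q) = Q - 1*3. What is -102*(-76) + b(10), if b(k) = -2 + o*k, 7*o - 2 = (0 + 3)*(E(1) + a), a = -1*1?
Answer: 7740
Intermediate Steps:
a = -1
E(Q) = -3 + Q (E(Q) = Q - 3 = -3 + Q)
o = -1 (o = 2/7 + ((0 + 3)*((-3 + 1) - 1))/7 = 2/7 + (3*(-2 - 1))/7 = 2/7 + (3*(-3))/7 = 2/7 + (⅐)*(-9) = 2/7 - 9/7 = -1)
b(k) = -2 - k
-102*(-76) + b(10) = -102*(-76) + (-2 - 1*10) = 7752 + (-2 - 10) = 7752 - 12 = 7740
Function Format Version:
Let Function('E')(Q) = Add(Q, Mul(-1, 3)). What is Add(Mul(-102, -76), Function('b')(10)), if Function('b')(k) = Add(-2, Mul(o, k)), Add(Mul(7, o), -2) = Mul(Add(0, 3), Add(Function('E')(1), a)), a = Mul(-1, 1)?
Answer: 7740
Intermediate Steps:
a = -1
Function('E')(Q) = Add(-3, Q) (Function('E')(Q) = Add(Q, -3) = Add(-3, Q))
o = -1 (o = Add(Rational(2, 7), Mul(Rational(1, 7), Mul(Add(0, 3), Add(Add(-3, 1), -1)))) = Add(Rational(2, 7), Mul(Rational(1, 7), Mul(3, Add(-2, -1)))) = Add(Rational(2, 7), Mul(Rational(1, 7), Mul(3, -3))) = Add(Rational(2, 7), Mul(Rational(1, 7), -9)) = Add(Rational(2, 7), Rational(-9, 7)) = -1)
Function('b')(k) = Add(-2, Mul(-1, k))
Add(Mul(-102, -76), Function('b')(10)) = Add(Mul(-102, -76), Add(-2, Mul(-1, 10))) = Add(7752, Add(-2, -10)) = Add(7752, -12) = 7740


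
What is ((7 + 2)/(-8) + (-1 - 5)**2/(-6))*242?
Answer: -6897/4 ≈ -1724.3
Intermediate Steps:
((7 + 2)/(-8) + (-1 - 5)**2/(-6))*242 = (9*(-1/8) + (-6)**2*(-1/6))*242 = (-9/8 + 36*(-1/6))*242 = (-9/8 - 6)*242 = -57/8*242 = -6897/4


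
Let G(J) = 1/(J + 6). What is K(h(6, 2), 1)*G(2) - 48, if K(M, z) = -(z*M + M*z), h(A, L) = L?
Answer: -97/2 ≈ -48.500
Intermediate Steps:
G(J) = 1/(6 + J)
K(M, z) = -2*M*z (K(M, z) = -(M*z + M*z) = -2*M*z)
K(h(6, 2), 1)*G(2) - 48 = (-2*2*1)/(6 + 2) - 48 = -4/8 - 48 = -4*⅛ - 48 = -½ - 48 = -97/2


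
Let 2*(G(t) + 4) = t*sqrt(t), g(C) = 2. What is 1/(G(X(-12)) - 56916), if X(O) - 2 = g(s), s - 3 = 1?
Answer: -1/56916 ≈ -1.7570e-5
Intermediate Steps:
s = 4 (s = 3 + 1 = 4)
X(O) = 4 (X(O) = 2 + 2 = 4)
G(t) = -4 + t**(3/2)/2 (G(t) = -4 + (t*sqrt(t))/2 = -4 + t**(3/2)/2)
1/(G(X(-12)) - 56916) = 1/((-4 + 4**(3/2)/2) - 56916) = 1/((-4 + (1/2)*8) - 56916) = 1/((-4 + 4) - 56916) = 1/(0 - 56916) = 1/(-56916) = -1/56916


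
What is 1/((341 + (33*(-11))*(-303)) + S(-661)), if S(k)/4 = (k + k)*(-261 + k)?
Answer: 1/4985866 ≈ 2.0057e-7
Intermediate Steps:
S(k) = 8*k*(-261 + k) (S(k) = 4*((k + k)*(-261 + k)) = 4*((2*k)*(-261 + k)) = 4*(2*k*(-261 + k)) = 8*k*(-261 + k))
1/((341 + (33*(-11))*(-303)) + S(-661)) = 1/((341 + (33*(-11))*(-303)) + 8*(-661)*(-261 - 661)) = 1/((341 - 363*(-303)) + 8*(-661)*(-922)) = 1/((341 + 109989) + 4875536) = 1/(110330 + 4875536) = 1/4985866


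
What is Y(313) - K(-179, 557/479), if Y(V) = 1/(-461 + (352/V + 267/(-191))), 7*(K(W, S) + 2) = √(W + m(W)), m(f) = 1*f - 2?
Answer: 55092821/27576302 - 6*I*√10/7 ≈ 1.9978 - 2.7105*I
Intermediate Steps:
m(f) = -2 + f (m(f) = f - 2 = -2 + f)
K(W, S) = -2 + √(-2 + 2*W)/7 (K(W, S) = -2 + √(W + (-2 + W))/7 = -2 + √(-2 + 2*W)/7)
Y(V) = 1/(-88318/191 + 352/V) (Y(V) = 1/(-461 + (352/V + 267*(-1/191))) = 1/(-461 + (352/V - 267/191)) = 1/(-461 + (-267/191 + 352/V)) = 1/(-88318/191 + 352/V))
Y(313) - K(-179, 557/479) = -191*313/(-67232 + 88318*313) - (-2 + √(-2 + 2*(-179))/7) = -191*313/(-67232 + 27643534) - (-2 + √(-2 - 358)/7) = -191*313/27576302 - (-2 + √(-360)/7) = -191*313*1/27576302 - (-2 + (6*I*√10)/7) = -59783/27576302 - (-2 + 6*I*√10/7) = -59783/27576302 + (2 - 6*I*√10/7) = 55092821/27576302 - 6*I*√10/7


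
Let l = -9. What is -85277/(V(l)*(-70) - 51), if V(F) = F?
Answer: -85277/579 ≈ -147.28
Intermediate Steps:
-85277/(V(l)*(-70) - 51) = -85277/(-9*(-70) - 51) = -85277/(630 - 51) = -85277/579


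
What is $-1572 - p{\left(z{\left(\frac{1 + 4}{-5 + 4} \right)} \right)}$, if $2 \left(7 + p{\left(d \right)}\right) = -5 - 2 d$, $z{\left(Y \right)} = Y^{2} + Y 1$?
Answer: $- \frac{3085}{2} \approx -1542.5$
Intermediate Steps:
$z{\left(Y \right)} = Y + Y^{2}$ ($z{\left(Y \right)} = Y^{2} + Y = Y + Y^{2}$)
$p{\left(d \right)} = - \frac{19}{2} - d$ ($p{\left(d \right)} = -7 + \frac{-5 - 2 d}{2} = -7 - \left(\frac{5}{2} + d\right) = - \frac{19}{2} - d$)
$-1572 - p{\left(z{\left(\frac{1 + 4}{-5 + 4} \right)} \right)} = -1572 - \left(- \frac{19}{2} - \frac{1 + 4}{-5 + 4} \left(1 + \frac{1 + 4}{-5 + 4}\right)\right) = -1572 - \left(- \frac{19}{2} - \frac{5}{-1} \left(1 + \frac{5}{-1}\right)\right) = -1572 - \left(- \frac{19}{2} - 5 \left(-1\right) \left(1 + 5 \left(-1\right)\right)\right) = -1572 - \left(- \frac{19}{2} - - 5 \left(1 - 5\right)\right) = -1572 - \left(- \frac{19}{2} - \left(-5\right) \left(-4\right)\right) = -1572 - \left(- \frac{19}{2} - 20\right) = -1572 - - \frac{59}{2} = -1572 + \frac{59}{2} = - \frac{3085}{2}$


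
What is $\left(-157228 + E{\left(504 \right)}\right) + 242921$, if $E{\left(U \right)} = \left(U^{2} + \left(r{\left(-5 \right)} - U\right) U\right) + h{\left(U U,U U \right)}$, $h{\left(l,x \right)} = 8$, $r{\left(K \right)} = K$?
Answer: $83181$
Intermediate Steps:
$E{\left(U \right)} = 8 + U^{2} + U \left(-5 - U\right)$ ($E{\left(U \right)} = \left(U^{2} + \left(-5 - U\right) U\right) + 8 = \left(U^{2} + U \left(-5 - U\right)\right) + 8 = 8 + U^{2} + U \left(-5 - U\right)$)
$\left(-157228 + E{\left(504 \right)}\right) + 242921 = \left(-157228 + \left(8 - 2520\right)\right) + 242921 = \left(-157228 - 2512\right) + 242921 = -159740 + 242921 = 83181$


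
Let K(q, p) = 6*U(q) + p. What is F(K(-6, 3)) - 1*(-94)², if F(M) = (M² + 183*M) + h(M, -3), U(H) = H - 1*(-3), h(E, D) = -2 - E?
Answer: -11343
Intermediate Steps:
U(H) = 3 + H (U(H) = H + 3 = 3 + H)
K(q, p) = 18 + p + 6*q (K(q, p) = 6*(3 + q) + p = (18 + 6*q) + p = 18 + p + 6*q)
F(M) = -2 + M² + 182*M (F(M) = (M² + 183*M) + (-2 - M) = -2 + M² + 182*M)
F(K(-6, 3)) - 1*(-94)² = (-2 + (18 + 3 + 6*(-6))² + 182*(18 + 3 + 6*(-6))) - 1*(-94)² = (-2 + (18 + 3 - 36)² + 182*(18 + 3 - 36)) - 1*8836 = (-2 + (-15)² + 182*(-15)) - 8836 = (-2 + 225 - 2730) - 8836 = -2507 - 8836 = -11343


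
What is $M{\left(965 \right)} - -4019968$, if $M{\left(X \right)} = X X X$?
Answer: $902652093$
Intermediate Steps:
$M{\left(X \right)} = X^{3}$ ($M{\left(X \right)} = X^{2} X = X^{3}$)
$M{\left(965 \right)} - -4019968 = 965^{3} - -4019968 = 898632125 + 4019968 = 902652093$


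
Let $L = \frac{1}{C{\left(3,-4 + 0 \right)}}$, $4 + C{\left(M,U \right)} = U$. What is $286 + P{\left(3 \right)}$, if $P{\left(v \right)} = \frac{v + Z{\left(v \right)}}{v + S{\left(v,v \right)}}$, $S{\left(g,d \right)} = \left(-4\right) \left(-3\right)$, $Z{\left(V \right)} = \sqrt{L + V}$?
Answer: $\frac{1431}{5} + \frac{\sqrt{46}}{60} \approx 286.31$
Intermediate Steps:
$C{\left(M,U \right)} = -4 + U$
$L = - \frac{1}{8}$ ($L = \frac{1}{-4 + \left(-4 + 0\right)} = \frac{1}{-4 - 4} = \frac{1}{-8} = - \frac{1}{8} \approx -0.125$)
$Z{\left(V \right)} = \sqrt{- \frac{1}{8} + V}$
$S{\left(g,d \right)} = 12$
$P{\left(v \right)} = \frac{v + \frac{\sqrt{-2 + 16 v}}{4}}{12 + v}$ ($P{\left(v \right)} = \frac{v + \frac{\sqrt{-2 + 16 v}}{4}}{v + 12} = \frac{v + \frac{\sqrt{-2 + 16 v}}{4}}{12 + v}$)
$286 + P{\left(3 \right)} = 286 + \frac{3 + \frac{\sqrt{-2 + 16 \cdot 3}}{4}}{12 + 3} = 286 + \frac{3 + \frac{\sqrt{-2 + 48}}{4}}{15} = 286 + \frac{3 + \frac{\sqrt{46}}{4}}{15} = 286 + \left(\frac{1}{5} + \frac{\sqrt{46}}{60}\right) = \frac{1431}{5} + \frac{\sqrt{46}}{60}$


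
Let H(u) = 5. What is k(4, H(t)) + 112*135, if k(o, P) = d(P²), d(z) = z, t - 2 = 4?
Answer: 15145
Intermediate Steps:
t = 6 (t = 2 + 4 = 6)
k(o, P) = P²
k(4, H(t)) + 112*135 = 5² + 112*135 = 25 + 15120 = 15145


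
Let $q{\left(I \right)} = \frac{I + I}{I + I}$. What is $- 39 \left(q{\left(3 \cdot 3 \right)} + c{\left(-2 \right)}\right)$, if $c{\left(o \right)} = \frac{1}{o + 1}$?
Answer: $0$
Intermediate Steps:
$q{\left(I \right)} = 1$ ($q{\left(I \right)} = \frac{2 I}{2 I} = 2 I \frac{1}{2 I} = 1$)
$c{\left(o \right)} = \frac{1}{1 + o}$
$- 39 \left(q{\left(3 \cdot 3 \right)} + c{\left(-2 \right)}\right) = - 39 \left(1 + \frac{1}{1 - 2}\right) = - 39 \left(1 + \frac{1}{-1}\right) = - 39 \left(1 - 1\right) = \left(-39\right) 0 = 0$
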